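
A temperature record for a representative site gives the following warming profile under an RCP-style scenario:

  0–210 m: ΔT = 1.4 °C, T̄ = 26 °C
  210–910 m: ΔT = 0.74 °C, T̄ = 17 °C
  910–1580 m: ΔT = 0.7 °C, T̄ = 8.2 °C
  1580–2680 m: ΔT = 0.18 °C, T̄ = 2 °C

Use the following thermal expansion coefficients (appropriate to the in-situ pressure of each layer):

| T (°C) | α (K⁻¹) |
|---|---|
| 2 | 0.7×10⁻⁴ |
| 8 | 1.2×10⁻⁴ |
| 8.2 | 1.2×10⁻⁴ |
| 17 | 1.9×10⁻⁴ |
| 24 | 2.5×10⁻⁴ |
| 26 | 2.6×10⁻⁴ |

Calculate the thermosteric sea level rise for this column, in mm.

Δh = 250 mm

Layer 1 at 26 °C → α = 2.6×10⁻⁴ K⁻¹
Layer 2 at 17 °C → α = 1.9×10⁻⁴ K⁻¹
Layer 3 at 8.2 °C → α = 1.2×10⁻⁴ K⁻¹
Layer 4 at 2 °C → α = 0.7×10⁻⁴ K⁻¹
2.6×10⁻⁴ × 210 × 1.4 = 0.07644 m
1.9×10⁻⁴ × 0.74 × 700 = 0.09842 m
670 × 1.2×10⁻⁴ × 0.7 = 0.05628 m
1580–2680 m: 1100 × 0.7×10⁻⁴ × 0.18 = 0.01386 m
Δh = 0.07644 + 0.09842 + 0.05628 + 0.01386 = 0.24500 m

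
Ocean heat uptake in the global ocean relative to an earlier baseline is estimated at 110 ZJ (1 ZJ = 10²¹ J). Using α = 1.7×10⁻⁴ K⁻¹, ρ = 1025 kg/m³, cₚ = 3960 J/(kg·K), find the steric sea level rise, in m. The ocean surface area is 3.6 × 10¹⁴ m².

0.0128 m of thermosteric rise

Per unit area: Q = 110×10²¹ / (3.6×10¹⁴) ≈ 3.056×10⁸ J/m²
Δh = αQ/(ρcₚ) = 1.7×10⁻⁴ × 3.056×10⁸ / (1025 × 3960) ≈ 0.012799 m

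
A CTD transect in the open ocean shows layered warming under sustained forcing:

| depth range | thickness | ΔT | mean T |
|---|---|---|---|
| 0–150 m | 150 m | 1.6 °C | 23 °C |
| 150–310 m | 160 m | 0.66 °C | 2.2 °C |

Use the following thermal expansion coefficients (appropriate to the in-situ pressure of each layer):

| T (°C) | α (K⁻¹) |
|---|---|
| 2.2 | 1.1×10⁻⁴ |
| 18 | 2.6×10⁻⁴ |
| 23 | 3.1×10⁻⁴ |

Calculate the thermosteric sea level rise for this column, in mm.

Layer 1 at 23 °C → α = 3.1×10⁻⁴ K⁻¹
Layer 2 at 2.2 °C → α = 1.1×10⁻⁴ K⁻¹
1.6 × 150 × 3.1×10⁻⁴ = 0.07440 m
150–310 m: 1.1×10⁻⁴ × 0.66 × 160 = 0.011616 m
Δh = 0.07440 + 0.011616 = 0.086016 m

86.0 mm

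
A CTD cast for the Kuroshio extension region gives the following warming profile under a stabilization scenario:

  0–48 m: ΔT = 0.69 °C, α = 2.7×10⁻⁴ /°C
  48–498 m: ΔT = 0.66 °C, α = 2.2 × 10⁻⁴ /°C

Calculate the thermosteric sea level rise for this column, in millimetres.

Δh ≈ 74.3 mm

0.69 × 48 × 2.7×10⁻⁴ = 0.0089424 m
Layer 2: 2.2×10⁻⁴ × 0.66 × 450 = 0.06534 m
Δh = 0.0089424 + 0.06534 = 0.0742824 m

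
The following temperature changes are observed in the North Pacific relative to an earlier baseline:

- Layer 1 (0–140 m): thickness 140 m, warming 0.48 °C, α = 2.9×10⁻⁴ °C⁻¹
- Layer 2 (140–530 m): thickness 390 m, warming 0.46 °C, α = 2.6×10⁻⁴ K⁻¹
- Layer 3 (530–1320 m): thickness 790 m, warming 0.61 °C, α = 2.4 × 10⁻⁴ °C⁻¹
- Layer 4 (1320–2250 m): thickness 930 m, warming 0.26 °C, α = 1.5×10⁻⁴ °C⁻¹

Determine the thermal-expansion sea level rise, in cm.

0–140 m: 2.9×10⁻⁴ × 0.48 × 140 = 0.019488 m
140–530 m: 2.6×10⁻⁴ × 0.46 × 390 = 0.046644 m
530–1320 m: 2.4×10⁻⁴ × 0.61 × 790 = 0.115656 m
1320–2250 m: 930 × 0.26 × 1.5×10⁻⁴ = 0.03627 m
Δh = 0.019488 + 0.046644 + 0.115656 + 0.03627 = 0.218058 m

Δh ≈ 21.8 cm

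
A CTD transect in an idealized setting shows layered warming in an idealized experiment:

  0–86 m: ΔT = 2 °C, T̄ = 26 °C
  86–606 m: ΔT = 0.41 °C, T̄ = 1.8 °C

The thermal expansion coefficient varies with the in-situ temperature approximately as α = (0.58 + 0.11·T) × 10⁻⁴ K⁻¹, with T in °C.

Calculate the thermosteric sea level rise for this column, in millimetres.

Layer 1: α = (0.58 + 0.11×26)×10⁻⁴ = 3.44×10⁻⁴ K⁻¹
Layer 2: α = (0.58 + 0.11×1.8)×10⁻⁴ = 0.778×10⁻⁴ K⁻¹
3.44×10⁻⁴ × 2 × 86 = 0.059168 m
Layer 2: 0.41 × 0.778×10⁻⁴ × 520 = 0.01658696 m
Δh = 0.059168 + 0.01658696 = 0.07575496 m

76 mm of thermosteric rise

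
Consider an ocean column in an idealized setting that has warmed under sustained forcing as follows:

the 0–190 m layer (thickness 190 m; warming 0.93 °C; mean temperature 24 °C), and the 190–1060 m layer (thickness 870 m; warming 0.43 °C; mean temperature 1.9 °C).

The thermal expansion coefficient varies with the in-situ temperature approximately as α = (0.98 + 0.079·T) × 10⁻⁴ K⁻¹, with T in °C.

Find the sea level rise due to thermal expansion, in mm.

Layer 1: α = (0.98 + 0.079×24)×10⁻⁴ = 2.876×10⁻⁴ K⁻¹
Layer 2: α = (0.98 + 0.079×1.9)×10⁻⁴ = 1.1301×10⁻⁴ K⁻¹
0–190 m: 190 × 2.876×10⁻⁴ × 0.93 = 0.05081892 m
Layer 2: 1.1301×10⁻⁴ × 0.43 × 870 = 0.042277041 m
Δh = 0.05081892 + 0.042277041 = 0.093095961 m

Δh ≈ 93 mm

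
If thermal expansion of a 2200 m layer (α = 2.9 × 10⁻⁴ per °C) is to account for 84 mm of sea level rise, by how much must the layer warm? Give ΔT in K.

ΔT = Δh/(αH) = 0.084 / (2.9×10⁻⁴ × 2200) ≈ 0.1317 K

about 0.132 K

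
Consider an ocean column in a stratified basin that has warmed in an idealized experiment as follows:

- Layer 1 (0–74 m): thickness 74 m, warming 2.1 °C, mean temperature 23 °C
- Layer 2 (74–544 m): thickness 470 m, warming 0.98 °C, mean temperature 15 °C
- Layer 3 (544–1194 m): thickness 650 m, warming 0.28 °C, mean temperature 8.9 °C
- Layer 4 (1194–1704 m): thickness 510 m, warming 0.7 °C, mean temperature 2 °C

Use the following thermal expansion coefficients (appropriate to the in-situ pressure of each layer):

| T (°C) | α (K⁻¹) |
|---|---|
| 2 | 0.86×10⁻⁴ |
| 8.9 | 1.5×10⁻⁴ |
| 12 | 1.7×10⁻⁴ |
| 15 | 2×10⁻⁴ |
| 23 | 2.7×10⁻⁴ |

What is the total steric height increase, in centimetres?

Layer 1 at 23 °C → α = 2.7×10⁻⁴ K⁻¹
Layer 2 at 15 °C → α = 2×10⁻⁴ K⁻¹
Layer 3 at 8.9 °C → α = 1.5×10⁻⁴ K⁻¹
Layer 4 at 2 °C → α = 0.86×10⁻⁴ K⁻¹
Layer 1: 74 × 2.7×10⁻⁴ × 2.1 = 0.041958 m
74–544 m: 470 × 0.98 × 2×10⁻⁴ = 0.09212 m
Layer 3: 1.5×10⁻⁴ × 0.28 × 650 = 0.02730 m
1194–1704 m: 0.7 × 0.86×10⁻⁴ × 510 = 0.030702 m
Δh = 0.041958 + 0.09212 + 0.02730 + 0.030702 = 0.19208 m

Δh = 19 cm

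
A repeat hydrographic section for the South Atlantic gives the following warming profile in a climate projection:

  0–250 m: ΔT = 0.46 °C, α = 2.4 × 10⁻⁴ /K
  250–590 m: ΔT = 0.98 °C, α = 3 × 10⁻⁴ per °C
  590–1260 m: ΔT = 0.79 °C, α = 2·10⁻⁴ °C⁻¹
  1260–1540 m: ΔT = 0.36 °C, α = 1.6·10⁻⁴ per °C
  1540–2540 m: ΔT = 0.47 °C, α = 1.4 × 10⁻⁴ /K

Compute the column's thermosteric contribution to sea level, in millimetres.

0–250 m: 250 × 2.4×10⁻⁴ × 0.46 = 0.02760 m
3×10⁻⁴ × 340 × 0.98 = 0.09996 m
590–1260 m: 0.79 × 670 × 2×10⁻⁴ = 0.10586 m
Layer 4: 0.36 × 280 × 1.6×10⁻⁴ = 0.016128 m
1000 × 0.47 × 1.4×10⁻⁴ = 0.06580 m
Δh = 0.02760 + 0.09996 + 0.10586 + 0.016128 + 0.06580 = 0.315348 m ≈ 315 mm

315 mm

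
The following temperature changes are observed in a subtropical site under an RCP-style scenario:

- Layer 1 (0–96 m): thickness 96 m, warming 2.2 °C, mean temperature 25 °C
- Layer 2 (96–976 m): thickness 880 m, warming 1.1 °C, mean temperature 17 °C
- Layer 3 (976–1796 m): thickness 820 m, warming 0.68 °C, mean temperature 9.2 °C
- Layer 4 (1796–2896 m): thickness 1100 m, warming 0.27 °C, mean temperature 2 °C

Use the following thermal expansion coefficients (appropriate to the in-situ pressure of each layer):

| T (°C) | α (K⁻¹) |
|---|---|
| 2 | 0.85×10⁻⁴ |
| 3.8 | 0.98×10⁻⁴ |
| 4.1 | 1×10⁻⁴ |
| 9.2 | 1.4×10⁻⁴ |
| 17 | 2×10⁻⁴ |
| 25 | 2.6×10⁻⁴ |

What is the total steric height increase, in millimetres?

Layer 1 at 25 °C → α = 2.6×10⁻⁴ K⁻¹
Layer 2 at 17 °C → α = 2×10⁻⁴ K⁻¹
Layer 3 at 9.2 °C → α = 1.4×10⁻⁴ K⁻¹
Layer 4 at 2 °C → α = 0.85×10⁻⁴ K⁻¹
Layer 1: 2.6×10⁻⁴ × 2.2 × 96 = 0.054912 m
880 × 1.1 × 2×10⁻⁴ = 0.19360 m
976–1796 m: 0.68 × 1.4×10⁻⁴ × 820 = 0.078064 m
Layer 4: 1100 × 0.85×10⁻⁴ × 0.27 = 0.025245 m
Δh = 0.054912 + 0.19360 + 0.078064 + 0.025245 = 0.351821 m ≈ 352 mm

352 mm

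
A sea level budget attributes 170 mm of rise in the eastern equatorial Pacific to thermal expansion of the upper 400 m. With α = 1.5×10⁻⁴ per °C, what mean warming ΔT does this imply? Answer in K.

about 2.8 K

ΔT = Δh/(αH) = 0.17 / (1.5×10⁻⁴ × 400) ≈ 2.833 K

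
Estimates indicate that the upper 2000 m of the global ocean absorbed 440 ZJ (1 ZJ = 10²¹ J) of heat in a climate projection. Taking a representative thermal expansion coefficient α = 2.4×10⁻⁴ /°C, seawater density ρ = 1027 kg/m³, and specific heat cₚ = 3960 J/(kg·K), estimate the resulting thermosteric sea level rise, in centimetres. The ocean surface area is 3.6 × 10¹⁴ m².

Per unit area: Q = 440×10²¹ / (3.6×10¹⁴) ≈ 1.222×10⁹ J/m²
Δh = αQ/(ρcₚ) = 2.4×10⁻⁴ × 1.222×10⁹ / (1027 × 3960) ≈ 0.072114 m

Δh = 7.21 cm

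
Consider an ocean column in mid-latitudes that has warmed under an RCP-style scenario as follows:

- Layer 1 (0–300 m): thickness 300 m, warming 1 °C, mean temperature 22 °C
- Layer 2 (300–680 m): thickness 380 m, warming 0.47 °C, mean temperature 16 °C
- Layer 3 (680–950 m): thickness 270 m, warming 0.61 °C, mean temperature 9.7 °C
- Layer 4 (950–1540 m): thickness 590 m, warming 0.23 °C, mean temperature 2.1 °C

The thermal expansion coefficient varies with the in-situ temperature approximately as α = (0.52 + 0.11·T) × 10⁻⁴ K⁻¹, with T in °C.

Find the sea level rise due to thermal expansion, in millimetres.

165 mm of thermosteric rise

Layer 1: α = (0.52 + 0.11×22)×10⁻⁴ = 2.94×10⁻⁴ K⁻¹
Layer 2: α = (0.52 + 0.11×16)×10⁻⁴ = 2.28×10⁻⁴ K⁻¹
Layer 3: α = (0.52 + 0.11×9.7)×10⁻⁴ = 1.587×10⁻⁴ K⁻¹
Layer 4: α = (0.52 + 0.11×2.1)×10⁻⁴ = 0.751×10⁻⁴ K⁻¹
300 × 1 × 2.94×10⁻⁴ = 0.08820 m
Layer 2: 2.28×10⁻⁴ × 380 × 0.47 = 0.0407208 m
680–950 m: 0.61 × 270 × 1.587×10⁻⁴ = 0.02613789 m
950–1540 m: 0.751×10⁻⁴ × 0.23 × 590 = 0.01019107 m
Δh = 0.08820 + 0.0407208 + 0.02613789 + 0.01019107 = 0.16524976 m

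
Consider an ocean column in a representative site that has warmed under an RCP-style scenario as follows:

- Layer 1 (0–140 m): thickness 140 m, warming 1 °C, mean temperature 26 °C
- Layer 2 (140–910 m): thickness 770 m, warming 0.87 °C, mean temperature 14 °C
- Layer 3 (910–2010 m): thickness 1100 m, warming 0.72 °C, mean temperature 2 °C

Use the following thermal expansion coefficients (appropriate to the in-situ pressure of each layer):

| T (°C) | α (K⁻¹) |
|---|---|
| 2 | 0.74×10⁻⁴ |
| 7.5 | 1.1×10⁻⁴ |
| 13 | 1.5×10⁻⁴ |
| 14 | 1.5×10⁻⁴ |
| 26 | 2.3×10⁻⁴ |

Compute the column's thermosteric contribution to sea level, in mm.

191 mm of thermosteric rise

Layer 1 at 26 °C → α = 2.3×10⁻⁴ K⁻¹
Layer 2 at 14 °C → α = 1.5×10⁻⁴ K⁻¹
Layer 3 at 2 °C → α = 0.74×10⁻⁴ K⁻¹
Layer 1: 1 × 2.3×10⁻⁴ × 140 = 0.03220 m
Layer 2: 770 × 1.5×10⁻⁴ × 0.87 = 0.100485 m
910–2010 m: 0.74×10⁻⁴ × 0.72 × 1100 = 0.058608 m
Δh = 0.03220 + 0.100485 + 0.058608 = 0.191293 m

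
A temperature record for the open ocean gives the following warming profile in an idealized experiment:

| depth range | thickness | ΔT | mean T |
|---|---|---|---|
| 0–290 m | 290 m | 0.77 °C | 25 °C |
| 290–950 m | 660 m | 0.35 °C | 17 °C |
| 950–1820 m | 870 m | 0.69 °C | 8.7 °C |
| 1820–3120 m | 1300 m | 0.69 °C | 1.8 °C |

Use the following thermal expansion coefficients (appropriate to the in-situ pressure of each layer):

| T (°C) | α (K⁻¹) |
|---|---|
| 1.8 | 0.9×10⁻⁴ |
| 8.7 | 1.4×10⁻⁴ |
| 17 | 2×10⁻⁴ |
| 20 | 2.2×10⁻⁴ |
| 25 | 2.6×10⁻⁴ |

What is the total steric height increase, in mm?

270 mm of thermosteric rise

Layer 1 at 25 °C → α = 2.6×10⁻⁴ K⁻¹
Layer 2 at 17 °C → α = 2×10⁻⁴ K⁻¹
Layer 3 at 8.7 °C → α = 1.4×10⁻⁴ K⁻¹
Layer 4 at 1.8 °C → α = 0.9×10⁻⁴ K⁻¹
0–290 m: 2.6×10⁻⁴ × 290 × 0.77 = 0.058058 m
290–950 m: 660 × 2×10⁻⁴ × 0.35 = 0.04620 m
1.4×10⁻⁴ × 870 × 0.69 = 0.084042 m
0.9×10⁻⁴ × 1300 × 0.69 = 0.08073 m
Δh = 0.058058 + 0.04620 + 0.084042 + 0.08073 = 0.26903 m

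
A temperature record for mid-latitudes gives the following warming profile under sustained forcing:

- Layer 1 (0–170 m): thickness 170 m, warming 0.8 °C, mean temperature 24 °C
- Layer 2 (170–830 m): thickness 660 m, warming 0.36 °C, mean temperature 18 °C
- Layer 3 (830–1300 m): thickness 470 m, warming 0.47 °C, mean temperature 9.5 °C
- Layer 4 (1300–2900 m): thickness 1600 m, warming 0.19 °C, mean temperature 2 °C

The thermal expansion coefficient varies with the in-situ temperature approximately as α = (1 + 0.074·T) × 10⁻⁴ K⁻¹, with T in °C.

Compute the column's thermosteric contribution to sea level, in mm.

Δh = 170 mm

Layer 1: α = (1 + 0.074×24)×10⁻⁴ = 2.776×10⁻⁴ K⁻¹
Layer 2: α = (1 + 0.074×18)×10⁻⁴ = 2.332×10⁻⁴ K⁻¹
Layer 3: α = (1 + 0.074×9.5)×10⁻⁴ = 1.703×10⁻⁴ K⁻¹
Layer 4: α = (1 + 0.074×2)×10⁻⁴ = 1.148×10⁻⁴ K⁻¹
0.8 × 2.776×10⁻⁴ × 170 = 0.0377536 m
660 × 2.332×10⁻⁴ × 0.36 = 0.05540832 m
830–1300 m: 1.703×10⁻⁴ × 470 × 0.47 = 0.03761927 m
Layer 4: 1.148×10⁻⁴ × 0.19 × 1600 = 0.0348992 m
Δh = 0.0377536 + 0.05540832 + 0.03761927 + 0.0348992 = 0.16568039 m ≈ 170 mm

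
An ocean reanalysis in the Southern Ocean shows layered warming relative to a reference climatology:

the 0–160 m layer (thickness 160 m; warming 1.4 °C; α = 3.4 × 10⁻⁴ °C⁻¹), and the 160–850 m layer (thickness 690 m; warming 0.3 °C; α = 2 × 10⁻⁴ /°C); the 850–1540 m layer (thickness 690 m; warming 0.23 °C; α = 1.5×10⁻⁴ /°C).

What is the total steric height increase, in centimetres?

160 × 1.4 × 3.4×10⁻⁴ = 0.07616 m
160–850 m: 2×10⁻⁴ × 0.3 × 690 = 0.04140 m
850–1540 m: 1.5×10⁻⁴ × 690 × 0.23 = 0.023805 m
Δh = 0.07616 + 0.04140 + 0.023805 = 0.141365 m ≈ 14.1 cm

14.1 cm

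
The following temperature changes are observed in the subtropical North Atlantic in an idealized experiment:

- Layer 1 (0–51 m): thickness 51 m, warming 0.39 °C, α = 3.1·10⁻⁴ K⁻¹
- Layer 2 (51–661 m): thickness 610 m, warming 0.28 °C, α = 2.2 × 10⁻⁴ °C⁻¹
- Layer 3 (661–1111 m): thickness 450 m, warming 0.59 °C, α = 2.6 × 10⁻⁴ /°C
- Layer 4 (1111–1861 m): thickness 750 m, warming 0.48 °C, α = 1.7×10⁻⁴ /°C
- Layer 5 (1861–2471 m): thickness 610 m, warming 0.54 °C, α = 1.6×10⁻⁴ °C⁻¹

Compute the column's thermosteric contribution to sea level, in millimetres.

Layer 1: 3.1×10⁻⁴ × 0.39 × 51 = 0.0061659 m
51–661 m: 2.2×10⁻⁴ × 610 × 0.28 = 0.037576 m
450 × 0.59 × 2.6×10⁻⁴ = 0.06903 m
1111–1861 m: 1.7×10⁻⁴ × 750 × 0.48 = 0.06120 m
Layer 5: 1.6×10⁻⁴ × 610 × 0.54 = 0.052704 m
Δh = 0.0061659 + 0.037576 + 0.06903 + 0.06120 + 0.052704 = 0.2266759 m

about 227 mm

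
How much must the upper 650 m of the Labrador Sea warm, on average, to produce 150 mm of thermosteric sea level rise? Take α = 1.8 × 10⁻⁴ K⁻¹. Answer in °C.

ΔT = Δh/(αH) = 0.15 / (1.8×10⁻⁴ × 650) ≈ 1.282 °C

1.28 °C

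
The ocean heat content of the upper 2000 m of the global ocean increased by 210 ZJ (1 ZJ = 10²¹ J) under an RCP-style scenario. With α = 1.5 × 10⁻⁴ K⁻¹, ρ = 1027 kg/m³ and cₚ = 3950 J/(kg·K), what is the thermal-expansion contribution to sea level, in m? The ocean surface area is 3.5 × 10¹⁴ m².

about 0.0222 m

Per unit area: Q = 210×10²¹ / (3.5×10¹⁴) = 6×10⁸ J/m²
Δh = αQ/(ρcₚ) = 1.5×10⁻⁴ × 6×10⁸ / (1027 × 3950) ≈ 0.022186 m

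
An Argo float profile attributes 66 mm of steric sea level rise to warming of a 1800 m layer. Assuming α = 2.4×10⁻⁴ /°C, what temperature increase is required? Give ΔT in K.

0.153 K

ΔT = Δh/(αH) = 0.066 / (2.4×10⁻⁴ × 1800) ≈ 0.1528 K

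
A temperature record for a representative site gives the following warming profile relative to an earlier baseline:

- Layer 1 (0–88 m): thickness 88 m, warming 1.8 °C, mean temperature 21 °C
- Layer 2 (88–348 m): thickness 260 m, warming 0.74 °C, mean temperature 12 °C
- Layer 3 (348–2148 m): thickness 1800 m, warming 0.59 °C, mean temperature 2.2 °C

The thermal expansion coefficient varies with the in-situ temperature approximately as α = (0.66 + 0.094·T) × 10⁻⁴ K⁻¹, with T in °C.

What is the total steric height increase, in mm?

Layer 1: α = (0.66 + 0.094×21)×10⁻⁴ = 2.634×10⁻⁴ K⁻¹
Layer 2: α = (0.66 + 0.094×12)×10⁻⁴ = 1.788×10⁻⁴ K⁻¹
Layer 3: α = (0.66 + 0.094×2.2)×10⁻⁴ = 0.8668×10⁻⁴ K⁻¹
2.634×10⁻⁴ × 88 × 1.8 = 0.04172256 m
260 × 1.788×10⁻⁴ × 0.74 = 0.03440112 m
0.8668×10⁻⁴ × 1800 × 0.59 = 0.09205416 m
Δh = 0.04172256 + 0.03440112 + 0.09205416 = 0.16817784 m

Δh = 168 mm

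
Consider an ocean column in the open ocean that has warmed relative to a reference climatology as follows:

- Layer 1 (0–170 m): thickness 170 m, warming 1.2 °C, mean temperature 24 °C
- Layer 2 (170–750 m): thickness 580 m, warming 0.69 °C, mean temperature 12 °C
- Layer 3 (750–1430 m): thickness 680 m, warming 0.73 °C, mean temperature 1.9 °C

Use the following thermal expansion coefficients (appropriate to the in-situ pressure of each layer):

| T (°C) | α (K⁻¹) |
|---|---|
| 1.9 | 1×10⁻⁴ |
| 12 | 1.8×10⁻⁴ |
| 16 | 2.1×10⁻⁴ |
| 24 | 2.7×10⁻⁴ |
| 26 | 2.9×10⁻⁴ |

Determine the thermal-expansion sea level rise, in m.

Layer 1 at 24 °C → α = 2.7×10⁻⁴ K⁻¹
Layer 2 at 12 °C → α = 1.8×10⁻⁴ K⁻¹
Layer 3 at 1.9 °C → α = 1×10⁻⁴ K⁻¹
0–170 m: 2.7×10⁻⁴ × 1.2 × 170 = 0.05508 m
Layer 2: 580 × 0.69 × 1.8×10⁻⁴ = 0.072036 m
Layer 3: 680 × 1×10⁻⁴ × 0.73 = 0.04964 m
Δh = 0.05508 + 0.072036 + 0.04964 = 0.176756 m ≈ 0.177 m

Δh = 0.177 m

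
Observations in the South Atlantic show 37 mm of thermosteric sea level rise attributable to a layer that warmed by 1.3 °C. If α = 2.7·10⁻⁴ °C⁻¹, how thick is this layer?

about 105 m

H = Δh/(αΔT) = 0.037 / (2.7×10⁻⁴ × 1.3) ≈ 105.4 m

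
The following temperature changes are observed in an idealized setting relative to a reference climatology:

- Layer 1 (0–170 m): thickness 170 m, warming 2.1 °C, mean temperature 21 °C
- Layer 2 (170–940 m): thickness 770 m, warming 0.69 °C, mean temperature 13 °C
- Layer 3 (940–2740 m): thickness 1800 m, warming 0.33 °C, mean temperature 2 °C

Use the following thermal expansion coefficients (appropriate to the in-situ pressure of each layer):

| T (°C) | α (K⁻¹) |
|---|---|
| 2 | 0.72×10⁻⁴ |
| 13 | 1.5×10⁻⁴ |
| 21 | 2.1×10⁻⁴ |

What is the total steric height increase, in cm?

Layer 1 at 21 °C → α = 2.1×10⁻⁴ K⁻¹
Layer 2 at 13 °C → α = 1.5×10⁻⁴ K⁻¹
Layer 3 at 2 °C → α = 0.72×10⁻⁴ K⁻¹
Layer 1: 2.1 × 170 × 2.1×10⁻⁴ = 0.07497 m
170–940 m: 770 × 1.5×10⁻⁴ × 0.69 = 0.079695 m
1800 × 0.33 × 0.72×10⁻⁴ = 0.042768 m
Δh = 0.07497 + 0.079695 + 0.042768 = 0.197433 m

Δh ≈ 19.7 cm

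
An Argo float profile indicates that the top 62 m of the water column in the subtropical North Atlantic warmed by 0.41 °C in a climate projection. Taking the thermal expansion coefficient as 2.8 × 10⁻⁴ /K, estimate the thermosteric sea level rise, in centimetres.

0.712 cm

Δh = αΔT·H = 2.8×10⁻⁴ × 0.41 × 62 = 0.0071176 m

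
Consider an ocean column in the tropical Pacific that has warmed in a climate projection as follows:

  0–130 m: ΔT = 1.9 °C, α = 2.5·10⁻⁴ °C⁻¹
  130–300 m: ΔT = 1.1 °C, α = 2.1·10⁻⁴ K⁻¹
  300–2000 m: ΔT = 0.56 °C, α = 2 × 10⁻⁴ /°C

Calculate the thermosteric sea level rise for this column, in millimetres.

290 mm of thermosteric rise

2.5×10⁻⁴ × 1.9 × 130 = 0.06175 m
2.1×10⁻⁴ × 170 × 1.1 = 0.03927 m
Layer 3: 1700 × 0.56 × 2×10⁻⁴ = 0.19040 m
Δh = 0.06175 + 0.03927 + 0.19040 = 0.29142 m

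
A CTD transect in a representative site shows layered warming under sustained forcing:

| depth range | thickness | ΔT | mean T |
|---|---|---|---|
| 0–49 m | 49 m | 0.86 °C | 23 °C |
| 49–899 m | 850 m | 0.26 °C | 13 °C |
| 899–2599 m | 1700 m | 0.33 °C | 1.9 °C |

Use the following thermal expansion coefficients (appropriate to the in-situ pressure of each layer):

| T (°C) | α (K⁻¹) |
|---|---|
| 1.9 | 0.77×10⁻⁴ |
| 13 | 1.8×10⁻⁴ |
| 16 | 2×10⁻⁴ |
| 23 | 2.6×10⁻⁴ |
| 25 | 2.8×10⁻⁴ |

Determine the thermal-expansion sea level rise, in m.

Layer 1 at 23 °C → α = 2.6×10⁻⁴ K⁻¹
Layer 2 at 13 °C → α = 1.8×10⁻⁴ K⁻¹
Layer 3 at 1.9 °C → α = 0.77×10⁻⁴ K⁻¹
0–49 m: 0.86 × 2.6×10⁻⁴ × 49 = 0.0109564 m
49–899 m: 850 × 0.26 × 1.8×10⁻⁴ = 0.03978 m
0.33 × 1700 × 0.77×10⁻⁴ = 0.043197 m
Δh = 0.0109564 + 0.03978 + 0.043197 = 0.0939334 m ≈ 0.0939 m

Δh ≈ 0.0939 m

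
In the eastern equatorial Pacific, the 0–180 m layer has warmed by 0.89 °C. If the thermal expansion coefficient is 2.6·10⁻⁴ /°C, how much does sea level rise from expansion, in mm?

Δh = αΔT·H = 2.6×10⁻⁴ × 0.89 × 180 = 0.041652 m

41.7 mm of thermosteric rise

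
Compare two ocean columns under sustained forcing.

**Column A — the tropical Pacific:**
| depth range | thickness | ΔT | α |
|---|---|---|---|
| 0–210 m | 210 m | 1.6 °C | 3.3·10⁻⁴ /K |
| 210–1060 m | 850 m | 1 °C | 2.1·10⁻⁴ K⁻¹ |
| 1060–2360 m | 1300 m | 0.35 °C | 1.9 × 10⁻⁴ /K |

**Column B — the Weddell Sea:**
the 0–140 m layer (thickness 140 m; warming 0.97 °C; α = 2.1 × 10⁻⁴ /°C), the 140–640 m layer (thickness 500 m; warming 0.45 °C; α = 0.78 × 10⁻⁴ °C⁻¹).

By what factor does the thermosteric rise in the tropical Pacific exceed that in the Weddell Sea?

8.16

A 210 × 3.3×10⁻⁴ × 1.6 = 0.11088 m
A 1 × 2.1×10⁻⁴ × 850 = 0.17850 m
A Layer 3: 1.9×10⁻⁴ × 0.35 × 1300 = 0.08645 m
A total: 0.37583 m
B Layer 1: 2.1×10⁻⁴ × 140 × 0.97 = 0.028518 m
B 140–640 m: 0.45 × 500 × 0.78×10⁻⁴ = 0.01755 m
B total: 0.046068 m
Ratio: 0.37583 / 0.046068 ≈ 8.158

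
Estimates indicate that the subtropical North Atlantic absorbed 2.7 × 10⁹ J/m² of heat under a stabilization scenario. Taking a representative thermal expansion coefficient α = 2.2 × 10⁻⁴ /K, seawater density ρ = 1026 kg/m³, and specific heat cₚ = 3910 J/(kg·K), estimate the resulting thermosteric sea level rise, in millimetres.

Δh = αQ/(ρcₚ) = 2.2×10⁻⁴ × 2.7×10⁹ / (1026 × 3910) ≈ 0.14807 m

Δh ≈ 150 mm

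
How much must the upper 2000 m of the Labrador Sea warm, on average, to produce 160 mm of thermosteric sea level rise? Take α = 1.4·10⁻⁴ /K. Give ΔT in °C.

0.571 °C

ΔT = Δh/(αH) = 0.16 / (1.4×10⁻⁴ × 2000) ≈ 0.5714 °C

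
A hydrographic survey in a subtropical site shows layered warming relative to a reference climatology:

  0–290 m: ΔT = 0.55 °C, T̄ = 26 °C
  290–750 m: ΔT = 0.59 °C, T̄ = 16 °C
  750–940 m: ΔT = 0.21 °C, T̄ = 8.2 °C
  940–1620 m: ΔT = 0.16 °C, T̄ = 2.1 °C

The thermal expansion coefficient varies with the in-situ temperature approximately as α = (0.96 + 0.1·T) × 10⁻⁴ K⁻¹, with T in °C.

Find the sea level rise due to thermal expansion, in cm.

Δh ≈ 15 cm

Layer 1: α = (0.96 + 0.1×26)×10⁻⁴ = 3.56×10⁻⁴ K⁻¹
Layer 2: α = (0.96 + 0.1×16)×10⁻⁴ = 2.56×10⁻⁴ K⁻¹
Layer 3: α = (0.96 + 0.1×8.2)×10⁻⁴ = 1.78×10⁻⁴ K⁻¹
Layer 4: α = (0.96 + 0.1×2.1)×10⁻⁴ = 1.17×10⁻⁴ K⁻¹
Layer 1: 0.55 × 3.56×10⁻⁴ × 290 = 0.056782 m
2.56×10⁻⁴ × 0.59 × 460 = 0.0694784 m
Layer 3: 190 × 0.21 × 1.78×10⁻⁴ = 0.0071022 m
940–1620 m: 680 × 1.17×10⁻⁴ × 0.16 = 0.0127296 m
Δh = 0.056782 + 0.0694784 + 0.0071022 + 0.0127296 = 0.1460922 m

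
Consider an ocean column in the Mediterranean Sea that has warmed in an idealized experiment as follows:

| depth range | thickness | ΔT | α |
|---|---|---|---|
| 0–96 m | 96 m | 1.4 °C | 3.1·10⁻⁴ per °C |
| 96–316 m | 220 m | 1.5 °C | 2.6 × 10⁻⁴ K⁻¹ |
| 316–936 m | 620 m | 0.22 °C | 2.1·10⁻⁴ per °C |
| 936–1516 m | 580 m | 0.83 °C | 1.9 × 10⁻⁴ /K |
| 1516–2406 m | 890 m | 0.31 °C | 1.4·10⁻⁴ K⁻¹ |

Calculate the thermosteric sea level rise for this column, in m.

0.286 m of thermosteric rise

Layer 1: 1.4 × 3.1×10⁻⁴ × 96 = 0.041664 m
220 × 1.5 × 2.6×10⁻⁴ = 0.08580 m
620 × 2.1×10⁻⁴ × 0.22 = 0.028644 m
0.83 × 580 × 1.9×10⁻⁴ = 0.091466 m
Layer 5: 890 × 0.31 × 1.4×10⁻⁴ = 0.038626 m
Δh = 0.041664 + 0.08580 + 0.028644 + 0.091466 + 0.038626 = 0.28620 m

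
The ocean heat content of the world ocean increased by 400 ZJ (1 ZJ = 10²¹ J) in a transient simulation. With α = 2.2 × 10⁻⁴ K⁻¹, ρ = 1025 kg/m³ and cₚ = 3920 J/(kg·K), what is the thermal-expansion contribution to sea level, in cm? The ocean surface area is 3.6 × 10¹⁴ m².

Per unit area: Q = 400×10²¹ / (3.6×10¹⁴) ≈ 1.111×10⁹ J/m²
Δh = αQ/(ρcₚ) = 2.2×10⁻⁴ × 1.111×10⁹ / (1025 × 3920) ≈ 0.060831 m

Δh ≈ 6.08 cm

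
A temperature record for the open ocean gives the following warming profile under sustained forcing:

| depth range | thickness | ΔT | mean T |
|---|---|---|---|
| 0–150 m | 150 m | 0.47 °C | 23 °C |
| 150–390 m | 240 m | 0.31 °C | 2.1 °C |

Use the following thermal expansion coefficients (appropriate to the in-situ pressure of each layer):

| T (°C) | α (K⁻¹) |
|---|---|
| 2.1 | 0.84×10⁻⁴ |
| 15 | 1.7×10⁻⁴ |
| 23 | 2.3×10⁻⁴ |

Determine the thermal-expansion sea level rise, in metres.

Δh ≈ 0.0225 m

Layer 1 at 23 °C → α = 2.3×10⁻⁴ K⁻¹
Layer 2 at 2.1 °C → α = 0.84×10⁻⁴ K⁻¹
Layer 1: 2.3×10⁻⁴ × 150 × 0.47 = 0.016215 m
Layer 2: 240 × 0.84×10⁻⁴ × 0.31 = 0.0062496 m
Δh = 0.016215 + 0.0062496 = 0.0224646 m ≈ 0.0225 m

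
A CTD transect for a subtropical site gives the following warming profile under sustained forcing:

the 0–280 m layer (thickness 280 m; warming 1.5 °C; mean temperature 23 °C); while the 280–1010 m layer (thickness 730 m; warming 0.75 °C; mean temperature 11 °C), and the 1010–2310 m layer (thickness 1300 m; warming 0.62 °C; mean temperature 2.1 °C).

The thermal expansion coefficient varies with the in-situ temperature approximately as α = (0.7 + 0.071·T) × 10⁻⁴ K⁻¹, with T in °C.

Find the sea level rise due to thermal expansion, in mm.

250 mm of thermosteric rise

Layer 1: α = (0.7 + 0.071×23)×10⁻⁴ = 2.333×10⁻⁴ K⁻¹
Layer 2: α = (0.7 + 0.071×11)×10⁻⁴ = 1.481×10⁻⁴ K⁻¹
Layer 3: α = (0.7 + 0.071×2.1)×10⁻⁴ = 0.8491×10⁻⁴ K⁻¹
0–280 m: 2.333×10⁻⁴ × 280 × 1.5 = 0.097986 m
280–1010 m: 0.75 × 1.481×10⁻⁴ × 730 = 0.08108475 m
Layer 3: 0.62 × 0.8491×10⁻⁴ × 1300 = 0.06843746 m
Δh = 0.097986 + 0.08108475 + 0.06843746 = 0.24750821 m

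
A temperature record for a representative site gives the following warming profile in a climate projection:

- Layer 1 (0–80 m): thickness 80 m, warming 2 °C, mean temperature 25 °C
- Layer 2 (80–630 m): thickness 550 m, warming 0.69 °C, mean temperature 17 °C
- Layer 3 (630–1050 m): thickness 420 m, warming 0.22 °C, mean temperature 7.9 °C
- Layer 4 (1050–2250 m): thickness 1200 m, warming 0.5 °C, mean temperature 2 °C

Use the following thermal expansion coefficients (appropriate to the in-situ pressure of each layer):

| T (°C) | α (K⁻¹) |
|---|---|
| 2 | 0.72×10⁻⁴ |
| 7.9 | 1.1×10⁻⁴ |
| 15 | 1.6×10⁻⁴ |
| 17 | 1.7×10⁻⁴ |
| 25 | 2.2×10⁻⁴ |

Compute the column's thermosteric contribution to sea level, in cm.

15.3 cm of thermosteric rise

Layer 1 at 25 °C → α = 2.2×10⁻⁴ K⁻¹
Layer 2 at 17 °C → α = 1.7×10⁻⁴ K⁻¹
Layer 3 at 7.9 °C → α = 1.1×10⁻⁴ K⁻¹
Layer 4 at 2 °C → α = 0.72×10⁻⁴ K⁻¹
Layer 1: 80 × 2 × 2.2×10⁻⁴ = 0.03520 m
0.69 × 550 × 1.7×10⁻⁴ = 0.064515 m
630–1050 m: 0.22 × 1.1×10⁻⁴ × 420 = 0.010164 m
Layer 4: 1200 × 0.5 × 0.72×10⁻⁴ = 0.04320 m
Δh = 0.03520 + 0.064515 + 0.010164 + 0.04320 = 0.153079 m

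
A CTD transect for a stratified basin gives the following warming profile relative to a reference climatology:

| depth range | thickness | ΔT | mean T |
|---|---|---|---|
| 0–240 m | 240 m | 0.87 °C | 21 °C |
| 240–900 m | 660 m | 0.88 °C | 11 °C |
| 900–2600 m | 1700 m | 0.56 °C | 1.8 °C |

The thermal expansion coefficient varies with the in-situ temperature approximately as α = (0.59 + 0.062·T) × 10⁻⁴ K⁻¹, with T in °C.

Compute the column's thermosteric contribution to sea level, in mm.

Layer 1: α = (0.59 + 0.062×21)×10⁻⁴ = 1.892×10⁻⁴ K⁻¹
Layer 2: α = (0.59 + 0.062×11)×10⁻⁴ = 1.272×10⁻⁴ K⁻¹
Layer 3: α = (0.59 + 0.062×1.8)×10⁻⁴ = 0.7016×10⁻⁴ K⁻¹
Layer 1: 0.87 × 1.892×10⁻⁴ × 240 = 0.03950496 m
Layer 2: 660 × 1.272×10⁻⁴ × 0.88 = 0.07387776 m
Layer 3: 0.56 × 1700 × 0.7016×10⁻⁴ = 0.06679232 m
Δh = 0.03950496 + 0.07387776 + 0.06679232 = 0.18017504 m

about 180 mm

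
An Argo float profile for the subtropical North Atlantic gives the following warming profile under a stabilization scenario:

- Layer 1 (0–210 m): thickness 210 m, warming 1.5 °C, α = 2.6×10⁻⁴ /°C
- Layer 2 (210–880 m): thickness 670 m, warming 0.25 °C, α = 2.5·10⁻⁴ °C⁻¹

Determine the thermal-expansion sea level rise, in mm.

about 120 mm

0–210 m: 2.6×10⁻⁴ × 1.5 × 210 = 0.08190 m
210–880 m: 2.5×10⁻⁴ × 0.25 × 670 = 0.041875 m
Δh = 0.08190 + 0.041875 = 0.123775 m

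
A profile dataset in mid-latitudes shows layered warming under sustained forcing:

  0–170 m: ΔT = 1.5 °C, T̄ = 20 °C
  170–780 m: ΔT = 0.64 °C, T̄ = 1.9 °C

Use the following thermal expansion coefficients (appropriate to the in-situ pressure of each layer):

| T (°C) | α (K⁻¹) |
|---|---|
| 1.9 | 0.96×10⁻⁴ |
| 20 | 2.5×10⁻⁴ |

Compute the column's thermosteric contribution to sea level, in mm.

Layer 1 at 20 °C → α = 2.5×10⁻⁴ K⁻¹
Layer 2 at 1.9 °C → α = 0.96×10⁻⁴ K⁻¹
0–170 m: 170 × 1.5 × 2.5×10⁻⁴ = 0.06375 m
170–780 m: 0.96×10⁻⁴ × 610 × 0.64 = 0.0374784 m
Δh = 0.06375 + 0.0374784 = 0.1012284 m ≈ 100 mm

about 100 mm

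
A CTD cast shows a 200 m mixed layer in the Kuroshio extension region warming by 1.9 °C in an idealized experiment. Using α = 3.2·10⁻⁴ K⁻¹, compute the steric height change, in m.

Δh ≈ 0.122 m

Δh = αΔT·H = 3.2×10⁻⁴ × 1.9 × 200 = 0.12160 m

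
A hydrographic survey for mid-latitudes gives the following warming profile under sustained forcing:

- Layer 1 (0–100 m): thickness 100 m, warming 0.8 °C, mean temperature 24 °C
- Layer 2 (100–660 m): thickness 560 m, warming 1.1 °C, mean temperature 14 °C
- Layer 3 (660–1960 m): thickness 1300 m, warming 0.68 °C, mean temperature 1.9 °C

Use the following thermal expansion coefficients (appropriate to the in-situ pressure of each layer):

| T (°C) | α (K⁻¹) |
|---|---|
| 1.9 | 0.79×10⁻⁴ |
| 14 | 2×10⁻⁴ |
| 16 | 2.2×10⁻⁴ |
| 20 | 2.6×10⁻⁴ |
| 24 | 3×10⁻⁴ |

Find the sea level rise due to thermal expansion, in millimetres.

about 217 mm

Layer 1 at 24 °C → α = 3×10⁻⁴ K⁻¹
Layer 2 at 14 °C → α = 2×10⁻⁴ K⁻¹
Layer 3 at 1.9 °C → α = 0.79×10⁻⁴ K⁻¹
Layer 1: 3×10⁻⁴ × 100 × 0.8 = 0.02400 m
Layer 2: 1.1 × 2×10⁻⁴ × 560 = 0.12320 m
Layer 3: 0.68 × 0.79×10⁻⁴ × 1300 = 0.069836 m
Δh = 0.02400 + 0.12320 + 0.069836 = 0.217036 m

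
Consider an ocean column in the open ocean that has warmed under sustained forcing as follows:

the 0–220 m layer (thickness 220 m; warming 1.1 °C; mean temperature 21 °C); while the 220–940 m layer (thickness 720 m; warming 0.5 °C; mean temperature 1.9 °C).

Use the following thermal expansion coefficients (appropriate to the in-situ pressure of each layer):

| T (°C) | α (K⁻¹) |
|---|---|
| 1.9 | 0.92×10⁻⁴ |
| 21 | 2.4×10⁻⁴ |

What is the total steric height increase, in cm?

Layer 1 at 21 °C → α = 2.4×10⁻⁴ K⁻¹
Layer 2 at 1.9 °C → α = 0.92×10⁻⁴ K⁻¹
0–220 m: 220 × 1.1 × 2.4×10⁻⁴ = 0.05808 m
220–940 m: 0.92×10⁻⁴ × 0.5 × 720 = 0.03312 m
Δh = 0.05808 + 0.03312 = 0.09120 m ≈ 9.1 cm

9.1 cm of thermosteric rise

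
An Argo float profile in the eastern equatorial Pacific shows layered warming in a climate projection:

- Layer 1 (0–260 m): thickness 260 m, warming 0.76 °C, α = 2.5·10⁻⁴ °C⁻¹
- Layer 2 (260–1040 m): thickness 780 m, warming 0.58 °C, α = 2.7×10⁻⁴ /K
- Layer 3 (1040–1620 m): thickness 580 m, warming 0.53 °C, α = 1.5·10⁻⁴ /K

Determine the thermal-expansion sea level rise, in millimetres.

Δh = 220 mm

0–260 m: 0.76 × 2.5×10⁻⁴ × 260 = 0.04940 m
260–1040 m: 0.58 × 780 × 2.7×10⁻⁴ = 0.122148 m
1040–1620 m: 580 × 0.53 × 1.5×10⁻⁴ = 0.04611 m
Δh = 0.04940 + 0.122148 + 0.04611 = 0.217658 m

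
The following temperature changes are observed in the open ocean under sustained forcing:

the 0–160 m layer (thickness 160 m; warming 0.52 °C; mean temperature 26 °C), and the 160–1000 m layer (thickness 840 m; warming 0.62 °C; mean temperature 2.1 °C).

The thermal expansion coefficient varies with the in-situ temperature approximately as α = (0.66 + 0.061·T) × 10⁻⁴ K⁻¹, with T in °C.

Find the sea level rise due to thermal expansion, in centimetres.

Layer 1: α = (0.66 + 0.061×26)×10⁻⁴ = 2.246×10⁻⁴ K⁻¹
Layer 2: α = (0.66 + 0.061×2.1)×10⁻⁴ = 0.7881×10⁻⁴ K⁻¹
0–160 m: 160 × 2.246×10⁻⁴ × 0.52 = 0.01868672 m
160–1000 m: 0.7881×10⁻⁴ × 0.62 × 840 = 0.041044248 m
Δh = 0.01868672 + 0.041044248 = 0.059730968 m

about 6.0 cm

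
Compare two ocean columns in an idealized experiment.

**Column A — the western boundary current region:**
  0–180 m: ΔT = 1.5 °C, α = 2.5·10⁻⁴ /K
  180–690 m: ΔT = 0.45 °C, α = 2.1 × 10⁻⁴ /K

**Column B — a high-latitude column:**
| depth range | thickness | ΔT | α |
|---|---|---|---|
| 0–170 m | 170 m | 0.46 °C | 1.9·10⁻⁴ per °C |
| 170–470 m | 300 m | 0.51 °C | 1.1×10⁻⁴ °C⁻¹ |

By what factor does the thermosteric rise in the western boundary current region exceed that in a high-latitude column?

a factor of 3.7

A 180 × 2.5×10⁻⁴ × 1.5 = 0.06750 m
A Layer 2: 510 × 2.1×10⁻⁴ × 0.45 = 0.048195 m
A total: 0.115695 m
B 170 × 0.46 × 1.9×10⁻⁴ = 0.014858 m
B Layer 2: 0.51 × 1.1×10⁻⁴ × 300 = 0.01683 m
B total: 0.031688 m
Ratio: 0.115695 / 0.031688 ≈ 3.651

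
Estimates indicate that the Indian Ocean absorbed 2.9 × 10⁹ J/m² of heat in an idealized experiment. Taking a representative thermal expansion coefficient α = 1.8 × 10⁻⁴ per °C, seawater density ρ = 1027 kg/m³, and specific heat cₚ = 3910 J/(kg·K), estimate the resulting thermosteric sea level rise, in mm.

Δh = αQ/(ρcₚ) = 1.8×10⁻⁴ × 2.9×10⁹ / (1027 × 3910) ≈ 0.12999 m

130 mm of thermosteric rise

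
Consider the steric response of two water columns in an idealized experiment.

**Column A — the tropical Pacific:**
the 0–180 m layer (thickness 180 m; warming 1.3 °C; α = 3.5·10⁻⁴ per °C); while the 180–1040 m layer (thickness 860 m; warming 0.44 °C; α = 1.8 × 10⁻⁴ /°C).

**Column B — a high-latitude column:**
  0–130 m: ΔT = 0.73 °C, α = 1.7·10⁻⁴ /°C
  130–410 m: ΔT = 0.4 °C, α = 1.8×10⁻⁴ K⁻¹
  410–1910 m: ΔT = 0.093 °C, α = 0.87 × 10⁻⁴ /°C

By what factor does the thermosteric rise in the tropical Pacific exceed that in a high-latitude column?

≈ 3.1×

A 180 × 3.5×10⁻⁴ × 1.3 = 0.08190 m
A 0.44 × 1.8×10⁻⁴ × 860 = 0.068112 m
A total: 0.150012 m
B 0–130 m: 130 × 1.7×10⁻⁴ × 0.73 = 0.016133 m
B 280 × 0.4 × 1.8×10⁻⁴ = 0.02016 m
B 410–1910 m: 1500 × 0.87×10⁻⁴ × 0.093 = 0.0121365 m
B total: 0.0484295 m
Ratio: 0.150012 / 0.0484295 ≈ 3.098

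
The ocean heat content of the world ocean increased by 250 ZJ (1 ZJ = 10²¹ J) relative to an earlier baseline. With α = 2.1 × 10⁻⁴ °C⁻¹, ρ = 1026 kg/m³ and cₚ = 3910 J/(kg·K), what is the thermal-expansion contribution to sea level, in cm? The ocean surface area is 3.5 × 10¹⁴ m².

Per unit area: Q = 250×10²¹ / (3.5×10¹⁴) ≈ 7.143×10⁸ J/m²
Δh = αQ/(ρcₚ) = 2.1×10⁻⁴ × 7.143×10⁸ / (1026 × 3910) ≈ 0.037392 m

Δh = 3.7 cm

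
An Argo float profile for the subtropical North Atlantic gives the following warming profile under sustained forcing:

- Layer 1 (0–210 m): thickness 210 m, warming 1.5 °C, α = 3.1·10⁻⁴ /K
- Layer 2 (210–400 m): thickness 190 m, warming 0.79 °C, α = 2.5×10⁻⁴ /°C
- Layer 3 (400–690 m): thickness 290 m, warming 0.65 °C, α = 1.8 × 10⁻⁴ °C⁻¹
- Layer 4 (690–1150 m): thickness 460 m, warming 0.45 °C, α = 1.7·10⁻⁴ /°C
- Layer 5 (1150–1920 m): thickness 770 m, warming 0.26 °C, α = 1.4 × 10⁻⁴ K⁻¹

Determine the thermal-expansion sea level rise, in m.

Δh ≈ 0.232 m

210 × 3.1×10⁻⁴ × 1.5 = 0.09765 m
190 × 0.79 × 2.5×10⁻⁴ = 0.037525 m
1.8×10⁻⁴ × 0.65 × 290 = 0.03393 m
690–1150 m: 1.7×10⁻⁴ × 0.45 × 460 = 0.03519 m
0.26 × 770 × 1.4×10⁻⁴ = 0.028028 m
Δh = 0.09765 + 0.037525 + 0.03393 + 0.03519 + 0.028028 = 0.232323 m ≈ 0.232 m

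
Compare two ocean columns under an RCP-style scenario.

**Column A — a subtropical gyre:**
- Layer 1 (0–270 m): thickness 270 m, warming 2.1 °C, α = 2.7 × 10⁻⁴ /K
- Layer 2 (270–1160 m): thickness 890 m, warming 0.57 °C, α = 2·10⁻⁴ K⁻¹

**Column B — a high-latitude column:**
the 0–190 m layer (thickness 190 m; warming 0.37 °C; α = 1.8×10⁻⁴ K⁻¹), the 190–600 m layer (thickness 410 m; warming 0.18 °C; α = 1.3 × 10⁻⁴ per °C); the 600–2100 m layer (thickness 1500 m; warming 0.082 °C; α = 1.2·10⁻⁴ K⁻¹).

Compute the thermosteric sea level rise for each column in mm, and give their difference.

Δh_A ≈ 255 mm, Δh_B ≈ 37.0 mm; difference ≈ 218 mm

A Layer 1: 2.1 × 270 × 2.7×10⁻⁴ = 0.15309 m
A Layer 2: 0.57 × 2×10⁻⁴ × 890 = 0.10146 m
A total: 0.25455 m
B 1.8×10⁻⁴ × 0.37 × 190 = 0.012654 m
B 0.18 × 1.3×10⁻⁴ × 410 = 0.009594 m
B Layer 3: 1500 × 0.082 × 1.2×10⁻⁴ = 0.01476 m
B total: 0.037008 m
Difference: 0.25455 − 0.037008 = 0.217542 m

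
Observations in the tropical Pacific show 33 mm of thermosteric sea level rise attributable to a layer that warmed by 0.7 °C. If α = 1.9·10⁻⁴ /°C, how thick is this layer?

250 m

H = Δh/(αΔT) = 0.033 / (1.9×10⁻⁴ × 0.7) ≈ 248.1 m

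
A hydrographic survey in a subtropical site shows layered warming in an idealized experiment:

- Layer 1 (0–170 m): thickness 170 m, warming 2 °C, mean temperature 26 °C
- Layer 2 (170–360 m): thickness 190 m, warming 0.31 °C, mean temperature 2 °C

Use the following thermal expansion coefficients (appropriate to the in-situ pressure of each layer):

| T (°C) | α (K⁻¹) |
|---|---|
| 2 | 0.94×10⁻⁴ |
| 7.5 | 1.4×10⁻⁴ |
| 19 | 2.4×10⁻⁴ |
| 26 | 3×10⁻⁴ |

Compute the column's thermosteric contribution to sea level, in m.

about 0.108 m

Layer 1 at 26 °C → α = 3×10⁻⁴ K⁻¹
Layer 2 at 2 °C → α = 0.94×10⁻⁴ K⁻¹
0–170 m: 170 × 3×10⁻⁴ × 2 = 0.10200 m
0.94×10⁻⁴ × 0.31 × 190 = 0.0055366 m
Δh = 0.10200 + 0.0055366 = 0.1075366 m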